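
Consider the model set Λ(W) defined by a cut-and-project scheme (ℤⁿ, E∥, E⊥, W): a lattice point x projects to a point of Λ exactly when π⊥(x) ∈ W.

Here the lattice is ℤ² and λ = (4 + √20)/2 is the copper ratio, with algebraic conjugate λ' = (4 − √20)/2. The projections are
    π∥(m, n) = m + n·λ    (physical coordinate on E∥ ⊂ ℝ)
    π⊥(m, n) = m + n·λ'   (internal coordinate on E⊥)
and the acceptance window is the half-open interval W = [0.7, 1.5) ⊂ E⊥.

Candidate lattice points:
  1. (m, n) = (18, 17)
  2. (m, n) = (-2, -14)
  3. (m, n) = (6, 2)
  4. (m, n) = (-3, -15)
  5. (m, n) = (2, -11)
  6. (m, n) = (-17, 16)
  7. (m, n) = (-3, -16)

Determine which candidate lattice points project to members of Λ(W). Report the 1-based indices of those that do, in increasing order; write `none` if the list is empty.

Compute λ' = (4−√20)/2 = -0.2361, so π⊥(m,n) = m -0.2361·n.
[1] lift (18,17): star map gives 13.9868; window check 0.7 ≤ 13.9868 < 1.5 is false → out
[2] lift (-2,-14): star map gives 1.3050; window check 0.7 ≤ 1.3050 < 1.5 is true → IN Λ
[3] lift (6,2): star map gives 5.5279; window check 0.7 ≤ 5.5279 < 1.5 is false → out
[4] lift (-3,-15): star map gives 0.5410; window check 0.7 ≤ 0.5410 < 1.5 is false → out
[5] lift (2,-11): star map gives 4.5967; window check 0.7 ≤ 4.5967 < 1.5 is false → out
[6] lift (-17,16): star map gives -20.7771; window check 0.7 ≤ -20.7771 < 1.5 is false → out
[7] lift (-3,-16): star map gives 0.7771; window check 0.7 ≤ 0.7771 < 1.5 is true → IN Λ

2, 7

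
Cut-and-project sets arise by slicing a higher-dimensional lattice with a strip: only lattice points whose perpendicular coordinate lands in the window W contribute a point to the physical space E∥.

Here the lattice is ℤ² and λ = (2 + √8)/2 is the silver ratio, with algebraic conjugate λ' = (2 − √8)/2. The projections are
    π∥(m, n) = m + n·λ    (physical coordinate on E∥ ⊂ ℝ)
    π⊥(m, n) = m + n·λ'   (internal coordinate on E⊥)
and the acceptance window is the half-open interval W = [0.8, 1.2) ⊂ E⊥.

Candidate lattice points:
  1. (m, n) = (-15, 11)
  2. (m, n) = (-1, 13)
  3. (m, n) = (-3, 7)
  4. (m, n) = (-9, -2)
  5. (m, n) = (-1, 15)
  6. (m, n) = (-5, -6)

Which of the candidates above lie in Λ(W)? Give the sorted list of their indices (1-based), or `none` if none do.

none

Compute λ' = (2−√8)/2 = -0.4142, so π⊥(m,n) = m -0.4142·n.
candidate 1: (m,n)=(-15,11) → π∥ = -15+11·λ ≈ 11.5563, π⊥ = -15+11·λ' ≈ -19.5563 ∉ [0.8, 1.2) ⇒ out
candidate 2: (m,n)=(-1,13) → π∥ = -1+13·λ ≈ 30.3848, π⊥ = -1+13·λ' ≈ -6.3848 ∉ [0.8, 1.2) ⇒ out
candidate 3: (m,n)=(-3,7) → π∥ = -3+7·λ ≈ 13.8995, π⊥ = -3+7·λ' ≈ -5.8995 ∉ [0.8, 1.2) ⇒ out
candidate 4: (m,n)=(-9,-2) → π∥ = -9-2·λ ≈ -13.8284, π⊥ = -9-2·λ' ≈ -8.1716 ∉ [0.8, 1.2) ⇒ out
candidate 5: (m,n)=(-1,15) → π∥ = -1+15·λ ≈ 35.2132, π⊥ = -1+15·λ' ≈ -7.2132 ∉ [0.8, 1.2) ⇒ out
candidate 6: (m,n)=(-5,-6) → π∥ = -5-6·λ ≈ -19.4853, π⊥ = -5-6·λ' ≈ -2.5147 ∉ [0.8, 1.2) ⇒ out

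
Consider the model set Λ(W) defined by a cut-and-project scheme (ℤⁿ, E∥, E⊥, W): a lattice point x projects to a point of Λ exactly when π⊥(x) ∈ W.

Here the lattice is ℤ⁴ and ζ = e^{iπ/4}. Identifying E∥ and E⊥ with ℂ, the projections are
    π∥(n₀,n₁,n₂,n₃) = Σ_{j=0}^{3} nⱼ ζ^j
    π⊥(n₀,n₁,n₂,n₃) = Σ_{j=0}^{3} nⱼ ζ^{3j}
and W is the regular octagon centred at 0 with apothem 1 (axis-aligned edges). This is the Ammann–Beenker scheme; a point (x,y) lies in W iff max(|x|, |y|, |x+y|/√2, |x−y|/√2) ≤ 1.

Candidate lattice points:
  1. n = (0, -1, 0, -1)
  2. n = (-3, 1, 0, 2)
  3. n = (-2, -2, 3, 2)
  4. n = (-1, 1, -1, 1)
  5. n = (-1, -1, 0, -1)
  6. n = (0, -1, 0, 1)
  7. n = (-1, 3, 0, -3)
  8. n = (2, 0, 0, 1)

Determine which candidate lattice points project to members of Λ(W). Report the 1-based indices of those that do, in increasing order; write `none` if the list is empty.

With ζ = e^{iπ/4} the internal vectors are ζ^0,ζ^3,ζ^6,ζ^9.
#1 (0, -1, 0, -1): internal (0.00000, -1.41421); octagon support 1.41421 vs apothem 1 → ∉ W
#2 (-3, 1, 0, 2): internal (-2.29289, 2.12132); octagon support 3.12132 vs apothem 1 → ∉ W
#3 (-2, -2, 3, 2): internal (0.82843, -3.00000); octagon support 3.00000 vs apothem 1 → ∉ W
#4 (-1, 1, -1, 1): internal (-1.00000, 2.41421); octagon support 2.41421 vs apothem 1 → ∉ W
#5 (-1, -1, 0, -1): internal (-1.00000, -1.41421); octagon support 1.70711 vs apothem 1 → ∉ W
#6 (0, -1, 0, 1): internal (1.41421, 0.00000); octagon support 1.41421 vs apothem 1 → ∉ W
#7 (-1, 3, 0, -3): internal (-5.24264, 0.00000); octagon support 5.24264 vs apothem 1 → ∉ W
#8 (2, 0, 0, 1): internal (2.70711, 0.70711); octagon support 2.70711 vs apothem 1 → ∉ W

none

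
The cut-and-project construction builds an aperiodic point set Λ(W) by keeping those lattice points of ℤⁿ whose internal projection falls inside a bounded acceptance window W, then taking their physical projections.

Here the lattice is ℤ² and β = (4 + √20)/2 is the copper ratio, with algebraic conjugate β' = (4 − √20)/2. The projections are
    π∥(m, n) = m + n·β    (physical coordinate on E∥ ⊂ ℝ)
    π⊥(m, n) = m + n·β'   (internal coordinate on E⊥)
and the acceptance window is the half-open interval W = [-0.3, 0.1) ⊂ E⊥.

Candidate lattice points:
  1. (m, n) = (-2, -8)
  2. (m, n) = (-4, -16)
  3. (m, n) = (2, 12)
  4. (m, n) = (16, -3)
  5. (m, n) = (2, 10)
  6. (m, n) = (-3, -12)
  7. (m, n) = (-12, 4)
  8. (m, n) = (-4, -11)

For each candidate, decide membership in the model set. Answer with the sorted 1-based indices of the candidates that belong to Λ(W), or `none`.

1, 2, 6

β' = (4−√20)/2 ≈ -0.236068.
candidate 1: (m,n)=(-2,-8) → π∥ = -2-8·β ≈ -35.888544, π⊥ = -2-8·β' ≈ -0.111456 ∈ [-0.3, 0.1) ⇒ IN Λ
candidate 2: (m,n)=(-4,-16) → π∥ = -4-16·β ≈ -71.777088, π⊥ = -4-16·β' ≈ -0.222912 ∈ [-0.3, 0.1) ⇒ IN Λ
candidate 3: (m,n)=(2,12) → π∥ = 2+12·β ≈ 52.832816, π⊥ = 2+12·β' ≈ -0.832816 ∉ [-0.3, 0.1) ⇒ out
candidate 4: (m,n)=(16,-3) → π∥ = 16-3·β ≈ 3.291796, π⊥ = 16-3·β' ≈ 16.708204 ∉ [-0.3, 0.1) ⇒ out
candidate 5: (m,n)=(2,10) → π∥ = 2+10·β ≈ 44.360680, π⊥ = 2+10·β' ≈ -0.360680 ∉ [-0.3, 0.1) ⇒ out
candidate 6: (m,n)=(-3,-12) → π∥ = -3-12·β ≈ -53.832816, π⊥ = -3-12·β' ≈ -0.167184 ∈ [-0.3, 0.1) ⇒ IN Λ
candidate 7: (m,n)=(-12,4) → π∥ = -12+4·β ≈ 4.944272, π⊥ = -12+4·β' ≈ -12.944272 ∉ [-0.3, 0.1) ⇒ out
candidate 8: (m,n)=(-4,-11) → π∥ = -4-11·β ≈ -50.596748, π⊥ = -4-11·β' ≈ -1.403252 ∉ [-0.3, 0.1) ⇒ out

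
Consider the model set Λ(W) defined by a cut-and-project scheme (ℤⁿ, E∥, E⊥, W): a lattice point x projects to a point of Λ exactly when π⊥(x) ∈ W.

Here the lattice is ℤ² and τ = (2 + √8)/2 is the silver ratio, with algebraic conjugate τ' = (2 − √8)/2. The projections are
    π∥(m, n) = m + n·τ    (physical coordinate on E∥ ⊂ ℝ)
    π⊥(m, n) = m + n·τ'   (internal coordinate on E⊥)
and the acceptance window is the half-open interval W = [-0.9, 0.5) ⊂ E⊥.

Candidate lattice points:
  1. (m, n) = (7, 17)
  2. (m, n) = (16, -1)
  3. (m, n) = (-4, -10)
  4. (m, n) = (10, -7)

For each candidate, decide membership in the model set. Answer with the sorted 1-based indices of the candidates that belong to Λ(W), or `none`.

1, 3

τ' = (2−√8)/2 ≈ -0.41421.
candidate 1: (m,n)=(7,17) → π∥ = 7+17·τ ≈ 48.04163, π⊥ = 7+17·τ' ≈ -0.04163 ∈ [-0.9, 0.5) ⇒ IN Λ
candidate 2: (m,n)=(16,-1) → π∥ = 16-1·τ ≈ 13.58579, π⊥ = 16-1·τ' ≈ 16.41421 ∉ [-0.9, 0.5) ⇒ out
candidate 3: (m,n)=(-4,-10) → π∥ = -4-10·τ ≈ -28.14214, π⊥ = -4-10·τ' ≈ 0.14214 ∈ [-0.9, 0.5) ⇒ IN Λ
candidate 4: (m,n)=(10,-7) → π∥ = 10-7·τ ≈ -6.89949, π⊥ = 10-7·τ' ≈ 12.89949 ∉ [-0.9, 0.5) ⇒ out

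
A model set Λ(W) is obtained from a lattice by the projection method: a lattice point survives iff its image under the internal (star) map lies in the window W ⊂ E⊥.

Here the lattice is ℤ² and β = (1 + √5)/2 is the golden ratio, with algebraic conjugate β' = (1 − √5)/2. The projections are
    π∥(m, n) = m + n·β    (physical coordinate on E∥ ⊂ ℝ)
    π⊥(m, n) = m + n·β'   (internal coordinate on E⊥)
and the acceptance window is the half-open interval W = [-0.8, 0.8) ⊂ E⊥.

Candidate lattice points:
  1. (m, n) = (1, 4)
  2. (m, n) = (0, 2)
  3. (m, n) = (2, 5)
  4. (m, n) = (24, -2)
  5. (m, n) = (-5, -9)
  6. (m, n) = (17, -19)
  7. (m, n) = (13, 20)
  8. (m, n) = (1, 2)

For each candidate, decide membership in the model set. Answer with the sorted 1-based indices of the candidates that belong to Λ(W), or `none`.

Compute β' = (1−√5)/2 = -0.61803, so π⊥(m,n) = m -0.61803·n.
[1] lift (1,4): star map gives -1.47214; window check -0.8 ≤ -1.47214 < 0.8 is false → out
[2] lift (0,2): star map gives -1.23607; window check -0.8 ≤ -1.23607 < 0.8 is false → out
[3] lift (2,5): star map gives -1.09017; window check -0.8 ≤ -1.09017 < 0.8 is false → out
[4] lift (24,-2): star map gives 25.23607; window check -0.8 ≤ 25.23607 < 0.8 is false → out
[5] lift (-5,-9): star map gives 0.56231; window check -0.8 ≤ 0.56231 < 0.8 is true → IN Λ
[6] lift (17,-19): star map gives 28.74265; window check -0.8 ≤ 28.74265 < 0.8 is false → out
[7] lift (13,20): star map gives 0.63932; window check -0.8 ≤ 0.63932 < 0.8 is true → IN Λ
[8] lift (1,2): star map gives -0.23607; window check -0.8 ≤ -0.23607 < 0.8 is true → IN Λ

5, 7, 8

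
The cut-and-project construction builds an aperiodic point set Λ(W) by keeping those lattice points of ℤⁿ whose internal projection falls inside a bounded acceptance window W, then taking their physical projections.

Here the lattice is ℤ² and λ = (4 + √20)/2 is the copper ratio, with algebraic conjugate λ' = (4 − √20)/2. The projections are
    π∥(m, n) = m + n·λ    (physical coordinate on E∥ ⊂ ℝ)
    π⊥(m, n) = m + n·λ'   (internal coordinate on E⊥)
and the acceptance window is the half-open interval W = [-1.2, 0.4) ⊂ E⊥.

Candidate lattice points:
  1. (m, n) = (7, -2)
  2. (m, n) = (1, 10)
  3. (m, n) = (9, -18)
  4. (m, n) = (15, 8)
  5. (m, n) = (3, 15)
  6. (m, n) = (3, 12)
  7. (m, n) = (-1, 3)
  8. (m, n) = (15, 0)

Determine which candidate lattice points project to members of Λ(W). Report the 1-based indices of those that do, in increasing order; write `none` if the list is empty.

5, 6

Numerically λ ≈ 4.236068 and λ' = −1/λ ≈ -0.236068.
#1 (7,-2): internal coord 7 + (-2)·λ' = +7.472136; +7.472136 ∉ [-1.2, 0.4) → out
#2 (1,10): internal coord 1 + (10)·λ' = -1.360680; -1.360680 ∉ [-1.2, 0.4) → out
#3 (9,-18): internal coord 9 + (-18)·λ' = +13.249224; +13.249224 ∉ [-1.2, 0.4) → out
#4 (15,8): internal coord 15 + (8)·λ' = +13.111456; +13.111456 ∉ [-1.2, 0.4) → out
#5 (3,15): internal coord 3 + (15)·λ' = -0.541020; -0.541020 ∈ [-1.2, 0.4) → IN Λ
#6 (3,12): internal coord 3 + (12)·λ' = +0.167184; +0.167184 ∈ [-1.2, 0.4) → IN Λ
#7 (-1,3): internal coord -1 + (3)·λ' = -1.708204; -1.708204 ∉ [-1.2, 0.4) → out
#8 (15,0): internal coord 15 + (0)·λ' = +15.000000; +15.000000 ∉ [-1.2, 0.4) → out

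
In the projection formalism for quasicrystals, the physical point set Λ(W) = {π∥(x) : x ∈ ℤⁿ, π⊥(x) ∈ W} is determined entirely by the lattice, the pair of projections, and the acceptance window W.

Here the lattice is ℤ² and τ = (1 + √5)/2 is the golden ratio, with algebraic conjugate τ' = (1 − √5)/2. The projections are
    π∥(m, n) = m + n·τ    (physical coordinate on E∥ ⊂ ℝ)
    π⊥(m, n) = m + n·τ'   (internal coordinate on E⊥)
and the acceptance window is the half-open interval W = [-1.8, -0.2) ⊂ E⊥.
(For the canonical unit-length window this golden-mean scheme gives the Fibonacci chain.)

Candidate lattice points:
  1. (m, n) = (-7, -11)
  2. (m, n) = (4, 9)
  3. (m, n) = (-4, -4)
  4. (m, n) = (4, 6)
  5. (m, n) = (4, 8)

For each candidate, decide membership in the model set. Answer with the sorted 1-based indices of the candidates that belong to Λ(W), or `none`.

Compute τ' = (1−√5)/2 = -0.618034, so π⊥(m,n) = m -0.618034·n.
[1] lift (-7,-11): star map gives -0.201626; window check -1.8 ≤ -0.201626 < -0.2 is true → IN Λ
[2] lift (4,9): star map gives -1.562306; window check -1.8 ≤ -1.562306 < -0.2 is true → IN Λ
[3] lift (-4,-4): star map gives -1.527864; window check -1.8 ≤ -1.527864 < -0.2 is true → IN Λ
[4] lift (4,6): star map gives 0.291796; window check -1.8 ≤ 0.291796 < -0.2 is false → out
[5] lift (4,8): star map gives -0.944272; window check -1.8 ≤ -0.944272 < -0.2 is true → IN Λ

1, 2, 3, 5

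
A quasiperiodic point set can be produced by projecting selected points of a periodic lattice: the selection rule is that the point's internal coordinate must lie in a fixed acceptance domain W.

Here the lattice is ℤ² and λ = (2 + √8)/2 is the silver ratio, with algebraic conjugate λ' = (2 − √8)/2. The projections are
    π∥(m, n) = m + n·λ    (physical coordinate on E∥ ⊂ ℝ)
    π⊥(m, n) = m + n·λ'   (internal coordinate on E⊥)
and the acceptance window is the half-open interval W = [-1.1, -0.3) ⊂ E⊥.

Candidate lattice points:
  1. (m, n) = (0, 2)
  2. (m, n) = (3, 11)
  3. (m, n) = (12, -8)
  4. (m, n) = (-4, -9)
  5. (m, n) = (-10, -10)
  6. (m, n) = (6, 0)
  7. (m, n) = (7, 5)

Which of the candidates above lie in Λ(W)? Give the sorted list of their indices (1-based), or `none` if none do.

λ' = (2−√8)/2 ≈ -0.4142.
#1 (0,2): internal coord 0 + (2)·λ' = -0.8284; -0.8284 ∈ [-1.1, -0.3) → IN Λ
#2 (3,11): internal coord 3 + (11)·λ' = -1.5563; -1.5563 ∉ [-1.1, -0.3) → out
#3 (12,-8): internal coord 12 + (-8)·λ' = +15.3137; +15.3137 ∉ [-1.1, -0.3) → out
#4 (-4,-9): internal coord -4 + (-9)·λ' = -0.2721; -0.2721 ∉ [-1.1, -0.3) → out
#5 (-10,-10): internal coord -10 + (-10)·λ' = -5.8579; -5.8579 ∉ [-1.1, -0.3) → out
#6 (6,0): internal coord 6 + (0)·λ' = +6.0000; +6.0000 ∉ [-1.1, -0.3) → out
#7 (7,5): internal coord 7 + (5)·λ' = +4.9289; +4.9289 ∉ [-1.1, -0.3) → out

1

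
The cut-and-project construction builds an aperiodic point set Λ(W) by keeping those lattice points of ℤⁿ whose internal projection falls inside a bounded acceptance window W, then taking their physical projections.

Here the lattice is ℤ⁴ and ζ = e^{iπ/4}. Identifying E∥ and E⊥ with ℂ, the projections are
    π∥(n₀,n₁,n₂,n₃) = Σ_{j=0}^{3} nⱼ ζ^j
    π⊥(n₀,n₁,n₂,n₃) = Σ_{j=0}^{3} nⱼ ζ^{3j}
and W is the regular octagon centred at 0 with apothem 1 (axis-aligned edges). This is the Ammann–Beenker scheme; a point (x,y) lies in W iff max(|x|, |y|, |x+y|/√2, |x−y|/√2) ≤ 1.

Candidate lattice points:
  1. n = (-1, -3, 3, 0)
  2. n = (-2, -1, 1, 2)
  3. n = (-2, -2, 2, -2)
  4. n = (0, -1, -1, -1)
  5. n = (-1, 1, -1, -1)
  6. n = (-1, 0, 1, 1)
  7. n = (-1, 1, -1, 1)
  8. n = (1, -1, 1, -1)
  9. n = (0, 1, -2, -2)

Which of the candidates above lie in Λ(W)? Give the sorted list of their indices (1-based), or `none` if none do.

π⊥(n) = n₀ + n₁ζ³ + n₂ζ⁶ + n₃ζ⁹ where ζ = e^{iπ/4}.
#1 (-1, -3, 3, 0): internal (1.121320, -5.121320); octagon support 5.121320 vs apothem 1 → ∉ W
#2 (-2, -1, 1, 2): internal (0.121320, -0.292893); octagon support 0.292893 vs apothem 1 → ∈ W
#3 (-2, -2, 2, -2): internal (-2.000000, -4.828427); octagon support 4.828427 vs apothem 1 → ∉ W
#4 (0, -1, -1, -1): internal (0.000000, -0.414214); octagon support 0.414214 vs apothem 1 → ∈ W
#5 (-1, 1, -1, -1): internal (-2.414214, 1.000000); octagon support 2.414214 vs apothem 1 → ∉ W
#6 (-1, 0, 1, 1): internal (-0.292893, -0.292893); octagon support 0.414214 vs apothem 1 → ∈ W
#7 (-1, 1, -1, 1): internal (-1.000000, 2.414214); octagon support 2.414214 vs apothem 1 → ∉ W
#8 (1, -1, 1, -1): internal (1.000000, -2.414214); octagon support 2.414214 vs apothem 1 → ∉ W
#9 (0, 1, -2, -2): internal (-2.121320, 1.292893); octagon support 2.414214 vs apothem 1 → ∉ W

2, 4, 6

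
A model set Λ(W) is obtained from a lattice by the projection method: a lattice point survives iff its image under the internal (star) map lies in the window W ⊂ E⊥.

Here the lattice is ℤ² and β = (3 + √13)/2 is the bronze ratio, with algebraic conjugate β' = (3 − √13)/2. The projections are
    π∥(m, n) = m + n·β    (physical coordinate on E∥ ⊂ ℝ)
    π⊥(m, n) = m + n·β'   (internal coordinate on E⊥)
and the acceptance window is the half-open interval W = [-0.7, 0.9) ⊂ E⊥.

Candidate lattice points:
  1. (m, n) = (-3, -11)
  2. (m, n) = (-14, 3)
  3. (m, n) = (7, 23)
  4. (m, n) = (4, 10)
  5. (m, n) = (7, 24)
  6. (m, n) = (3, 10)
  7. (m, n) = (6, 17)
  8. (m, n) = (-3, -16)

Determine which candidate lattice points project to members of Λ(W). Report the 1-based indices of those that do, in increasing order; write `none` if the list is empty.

Compute β' = (3−√13)/2 = -0.302776, so π⊥(m,n) = m -0.302776·n.
#1 (-3,-11): internal coord -3 + (-11)·β' = +0.330532; +0.330532 ∈ [-0.7, 0.9) → IN Λ
#2 (-14,3): internal coord -14 + (3)·β' = -14.908327; -14.908327 ∉ [-0.7, 0.9) → out
#3 (7,23): internal coord 7 + (23)·β' = +0.036160; +0.036160 ∈ [-0.7, 0.9) → IN Λ
#4 (4,10): internal coord 4 + (10)·β' = +0.972244; +0.972244 ∉ [-0.7, 0.9) → out
#5 (7,24): internal coord 7 + (24)·β' = -0.266615; -0.266615 ∈ [-0.7, 0.9) → IN Λ
#6 (3,10): internal coord 3 + (10)·β' = -0.027756; -0.027756 ∈ [-0.7, 0.9) → IN Λ
#7 (6,17): internal coord 6 + (17)·β' = +0.852814; +0.852814 ∈ [-0.7, 0.9) → IN Λ
#8 (-3,-16): internal coord -3 + (-16)·β' = +1.844410; +1.844410 ∉ [-0.7, 0.9) → out

1, 3, 5, 6, 7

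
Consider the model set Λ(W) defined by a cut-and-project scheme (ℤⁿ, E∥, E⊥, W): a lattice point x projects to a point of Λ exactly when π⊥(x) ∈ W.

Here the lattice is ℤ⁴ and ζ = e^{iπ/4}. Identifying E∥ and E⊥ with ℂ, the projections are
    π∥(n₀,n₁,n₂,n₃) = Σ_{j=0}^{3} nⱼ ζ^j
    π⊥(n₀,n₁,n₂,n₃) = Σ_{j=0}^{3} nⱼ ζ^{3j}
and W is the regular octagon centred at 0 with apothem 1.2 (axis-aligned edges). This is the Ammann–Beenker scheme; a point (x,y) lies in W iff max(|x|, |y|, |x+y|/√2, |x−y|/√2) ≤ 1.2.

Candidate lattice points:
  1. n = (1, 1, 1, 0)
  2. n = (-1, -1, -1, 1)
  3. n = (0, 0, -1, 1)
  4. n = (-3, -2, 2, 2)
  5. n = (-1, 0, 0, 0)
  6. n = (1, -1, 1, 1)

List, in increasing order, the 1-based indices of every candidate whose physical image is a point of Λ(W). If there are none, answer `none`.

1, 2, 5

π⊥(n) = n₀ + n₁ζ³ + n₂ζ⁶ + n₃ζ⁹ where ζ = e^{iπ/4}.
candidate 1: n = (1, 1, 1, 0) → π⊥ ≈ (+0.2929, -0.2929); max(|x|,|y|,|x±y|/√2) = 0.4142 ≤ 1.2 ⇒ ∈ W
candidate 2: n = (-1, -1, -1, 1) → π⊥ ≈ (+0.4142, +1.0000); max(|x|,|y|,|x±y|/√2) = 1.0000 ≤ 1.2 ⇒ ∈ W
candidate 3: n = (0, 0, -1, 1) → π⊥ ≈ (+0.7071, +1.7071); max(|x|,|y|,|x±y|/√2) = 1.7071 > 1.2 ⇒ ∉ W
candidate 4: n = (-3, -2, 2, 2) → π⊥ ≈ (-0.1716, -2.0000); max(|x|,|y|,|x±y|/√2) = 2.0000 > 1.2 ⇒ ∉ W
candidate 5: n = (-1, 0, 0, 0) → π⊥ ≈ (-1.0000, +0.0000); max(|x|,|y|,|x±y|/√2) = 1.0000 ≤ 1.2 ⇒ ∈ W
candidate 6: n = (1, -1, 1, 1) → π⊥ ≈ (+2.4142, -1.0000); max(|x|,|y|,|x±y|/√2) = 2.4142 > 1.2 ⇒ ∉ W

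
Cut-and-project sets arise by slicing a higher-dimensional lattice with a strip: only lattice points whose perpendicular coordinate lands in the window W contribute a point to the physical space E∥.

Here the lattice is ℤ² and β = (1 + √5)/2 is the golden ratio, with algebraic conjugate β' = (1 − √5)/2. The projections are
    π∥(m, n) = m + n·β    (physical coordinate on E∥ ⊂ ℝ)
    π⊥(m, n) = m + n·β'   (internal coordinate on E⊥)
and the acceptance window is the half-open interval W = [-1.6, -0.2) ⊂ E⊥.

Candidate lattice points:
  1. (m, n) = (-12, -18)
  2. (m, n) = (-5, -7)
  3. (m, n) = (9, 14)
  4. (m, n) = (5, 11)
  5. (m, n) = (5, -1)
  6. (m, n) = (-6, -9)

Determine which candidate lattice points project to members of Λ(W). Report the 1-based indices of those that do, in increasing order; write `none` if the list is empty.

1, 2, 6

Compute β' = (1−√5)/2 = -0.6180, so π⊥(m,n) = m -0.6180·n.
#1 (-12,-18): internal coord -12 + (-18)·β' = -0.8754; -0.8754 ∈ [-1.6, -0.2) → IN Λ
#2 (-5,-7): internal coord -5 + (-7)·β' = -0.6738; -0.6738 ∈ [-1.6, -0.2) → IN Λ
#3 (9,14): internal coord 9 + (14)·β' = +0.3475; +0.3475 ∉ [-1.6, -0.2) → out
#4 (5,11): internal coord 5 + (11)·β' = -1.7984; -1.7984 ∉ [-1.6, -0.2) → out
#5 (5,-1): internal coord 5 + (-1)·β' = +5.6180; +5.6180 ∉ [-1.6, -0.2) → out
#6 (-6,-9): internal coord -6 + (-9)·β' = -0.4377; -0.4377 ∈ [-1.6, -0.2) → IN Λ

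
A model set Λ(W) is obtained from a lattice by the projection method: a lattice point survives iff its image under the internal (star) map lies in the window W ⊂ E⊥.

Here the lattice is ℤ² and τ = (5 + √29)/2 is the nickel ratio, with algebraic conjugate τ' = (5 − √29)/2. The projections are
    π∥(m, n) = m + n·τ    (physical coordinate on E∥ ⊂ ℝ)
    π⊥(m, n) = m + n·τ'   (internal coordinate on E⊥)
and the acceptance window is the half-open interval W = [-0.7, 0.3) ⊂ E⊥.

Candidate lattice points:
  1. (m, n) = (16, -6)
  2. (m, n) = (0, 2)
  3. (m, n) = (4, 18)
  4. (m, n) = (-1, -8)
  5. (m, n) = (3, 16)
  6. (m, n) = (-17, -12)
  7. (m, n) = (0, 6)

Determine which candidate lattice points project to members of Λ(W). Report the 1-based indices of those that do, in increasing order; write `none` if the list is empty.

2, 5

τ' = (5−√29)/2 ≈ -0.192582.
[1] lift (16,-6): star map gives 17.155494; window check -0.7 ≤ 17.155494 < 0.3 is false → out
[2] lift (0,2): star map gives -0.385165; window check -0.7 ≤ -0.385165 < 0.3 is true → IN Λ
[3] lift (4,18): star map gives 0.533517; window check -0.7 ≤ 0.533517 < 0.3 is false → out
[4] lift (-1,-8): star map gives 0.540659; window check -0.7 ≤ 0.540659 < 0.3 is false → out
[5] lift (3,16): star map gives -0.081318; window check -0.7 ≤ -0.081318 < 0.3 is true → IN Λ
[6] lift (-17,-12): star map gives -14.689011; window check -0.7 ≤ -14.689011 < 0.3 is false → out
[7] lift (0,6): star map gives -1.155494; window check -0.7 ≤ -1.155494 < 0.3 is false → out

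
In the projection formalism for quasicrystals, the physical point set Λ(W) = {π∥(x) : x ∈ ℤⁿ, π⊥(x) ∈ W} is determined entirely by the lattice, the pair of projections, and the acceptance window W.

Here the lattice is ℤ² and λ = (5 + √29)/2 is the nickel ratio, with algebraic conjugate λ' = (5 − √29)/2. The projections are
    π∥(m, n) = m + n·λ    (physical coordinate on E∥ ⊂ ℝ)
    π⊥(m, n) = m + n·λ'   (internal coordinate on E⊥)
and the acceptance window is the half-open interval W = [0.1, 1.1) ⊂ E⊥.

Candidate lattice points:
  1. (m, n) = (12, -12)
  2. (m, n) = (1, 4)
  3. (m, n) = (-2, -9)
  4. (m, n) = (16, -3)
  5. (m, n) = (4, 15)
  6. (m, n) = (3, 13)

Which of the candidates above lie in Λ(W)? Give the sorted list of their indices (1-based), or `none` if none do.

Compute λ' = (5−√29)/2 = -0.19258, so π⊥(m,n) = m -0.19258·n.
candidate 1: (m,n)=(12,-12) → π∥ = 12-12·λ ≈ -50.31099, π⊥ = 12-12·λ' ≈ 14.31099 ∉ [0.1, 1.1) ⇒ out
candidate 2: (m,n)=(1,4) → π∥ = 1+4·λ ≈ 21.77033, π⊥ = 1+4·λ' ≈ 0.22967 ∈ [0.1, 1.1) ⇒ IN Λ
candidate 3: (m,n)=(-2,-9) → π∥ = -2-9·λ ≈ -48.73324, π⊥ = -2-9·λ' ≈ -0.26676 ∉ [0.1, 1.1) ⇒ out
candidate 4: (m,n)=(16,-3) → π∥ = 16-3·λ ≈ 0.42225, π⊥ = 16-3·λ' ≈ 16.57775 ∉ [0.1, 1.1) ⇒ out
candidate 5: (m,n)=(4,15) → π∥ = 4+15·λ ≈ 81.88874, π⊥ = 4+15·λ' ≈ 1.11126 ∉ [0.1, 1.1) ⇒ out
candidate 6: (m,n)=(3,13) → π∥ = 3+13·λ ≈ 70.50357, π⊥ = 3+13·λ' ≈ 0.49643 ∈ [0.1, 1.1) ⇒ IN Λ

2, 6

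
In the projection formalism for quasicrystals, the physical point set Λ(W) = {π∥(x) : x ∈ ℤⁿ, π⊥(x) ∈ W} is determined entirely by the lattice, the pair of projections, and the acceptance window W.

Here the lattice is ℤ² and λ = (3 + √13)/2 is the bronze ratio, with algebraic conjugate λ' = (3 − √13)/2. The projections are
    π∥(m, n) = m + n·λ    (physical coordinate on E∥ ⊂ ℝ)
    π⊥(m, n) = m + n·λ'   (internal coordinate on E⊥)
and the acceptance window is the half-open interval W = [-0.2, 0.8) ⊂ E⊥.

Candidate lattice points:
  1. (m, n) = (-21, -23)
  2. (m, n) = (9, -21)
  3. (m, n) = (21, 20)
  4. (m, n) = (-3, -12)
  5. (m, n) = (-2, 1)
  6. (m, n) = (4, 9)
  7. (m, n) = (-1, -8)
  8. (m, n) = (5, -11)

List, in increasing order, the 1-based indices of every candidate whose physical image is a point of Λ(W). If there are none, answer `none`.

4

Numerically λ ≈ 3.30278 and λ' = −1/λ ≈ -0.30278.
[1] lift (-21,-23): star map gives -14.03616; window check -0.2 ≤ -14.03616 < 0.8 is false → out
[2] lift (9,-21): star map gives 15.35829; window check -0.2 ≤ 15.35829 < 0.8 is false → out
[3] lift (21,20): star map gives 14.94449; window check -0.2 ≤ 14.94449 < 0.8 is false → out
[4] lift (-3,-12): star map gives 0.63331; window check -0.2 ≤ 0.63331 < 0.8 is true → IN Λ
[5] lift (-2,1): star map gives -2.30278; window check -0.2 ≤ -2.30278 < 0.8 is false → out
[6] lift (4,9): star map gives 1.27502; window check -0.2 ≤ 1.27502 < 0.8 is false → out
[7] lift (-1,-8): star map gives 1.42221; window check -0.2 ≤ 1.42221 < 0.8 is false → out
[8] lift (5,-11): star map gives 8.33053; window check -0.2 ≤ 8.33053 < 0.8 is false → out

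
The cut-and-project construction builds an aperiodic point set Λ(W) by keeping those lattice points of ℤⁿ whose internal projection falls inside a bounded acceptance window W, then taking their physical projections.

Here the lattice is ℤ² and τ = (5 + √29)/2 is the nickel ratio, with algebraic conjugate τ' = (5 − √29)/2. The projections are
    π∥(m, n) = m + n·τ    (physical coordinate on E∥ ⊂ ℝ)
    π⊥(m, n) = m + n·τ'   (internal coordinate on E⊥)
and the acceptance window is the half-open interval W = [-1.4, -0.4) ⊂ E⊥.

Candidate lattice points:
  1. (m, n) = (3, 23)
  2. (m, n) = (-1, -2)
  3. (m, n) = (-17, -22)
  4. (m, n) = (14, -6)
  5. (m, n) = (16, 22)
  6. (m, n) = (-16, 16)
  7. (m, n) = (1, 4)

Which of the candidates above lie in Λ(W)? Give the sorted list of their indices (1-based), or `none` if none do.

2

Numerically τ ≈ 5.192582 and τ' = −1/τ ≈ -0.192582.
[1] lift (3,23): star map gives -1.429395; window check -1.4 ≤ -1.429395 < -0.4 is false → out
[2] lift (-1,-2): star map gives -0.614835; window check -1.4 ≤ -0.614835 < -0.4 is true → IN Λ
[3] lift (-17,-22): star map gives -12.763187; window check -1.4 ≤ -12.763187 < -0.4 is false → out
[4] lift (14,-6): star map gives 15.155494; window check -1.4 ≤ 15.155494 < -0.4 is false → out
[5] lift (16,22): star map gives 11.763187; window check -1.4 ≤ 11.763187 < -0.4 is false → out
[6] lift (-16,16): star map gives -19.081318; window check -1.4 ≤ -19.081318 < -0.4 is false → out
[7] lift (1,4): star map gives 0.229670; window check -1.4 ≤ 0.229670 < -0.4 is false → out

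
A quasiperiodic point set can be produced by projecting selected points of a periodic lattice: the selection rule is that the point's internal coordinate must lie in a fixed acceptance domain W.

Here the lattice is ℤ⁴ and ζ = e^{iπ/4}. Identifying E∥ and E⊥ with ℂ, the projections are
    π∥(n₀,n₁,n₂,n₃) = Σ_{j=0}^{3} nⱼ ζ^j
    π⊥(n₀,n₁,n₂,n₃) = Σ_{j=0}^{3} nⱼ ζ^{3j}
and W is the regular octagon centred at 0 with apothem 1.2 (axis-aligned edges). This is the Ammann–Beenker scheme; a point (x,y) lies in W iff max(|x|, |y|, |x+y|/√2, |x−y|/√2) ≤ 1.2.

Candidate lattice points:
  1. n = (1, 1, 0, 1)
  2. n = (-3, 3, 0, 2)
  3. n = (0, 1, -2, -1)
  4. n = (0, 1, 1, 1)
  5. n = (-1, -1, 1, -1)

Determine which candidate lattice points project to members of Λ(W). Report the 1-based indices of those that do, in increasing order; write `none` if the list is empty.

4

Internal map: ζ^{3j} for j=0..3 gives (1,0), (−√2/2,√2/2), (0,−1), (√2/2,√2/2).
#1 (1, 1, 0, 1): internal (1.00000, 1.41421); octagon support 1.70711 vs apothem 1.2 → ∉ W
#2 (-3, 3, 0, 2): internal (-3.70711, 3.53553); octagon support 5.12132 vs apothem 1.2 → ∉ W
#3 (0, 1, -2, -1): internal (-1.41421, 2.00000); octagon support 2.41421 vs apothem 1.2 → ∉ W
#4 (0, 1, 1, 1): internal (0.00000, 0.41421); octagon support 0.41421 vs apothem 1.2 → ∈ W
#5 (-1, -1, 1, -1): internal (-1.00000, -2.41421); octagon support 2.41421 vs apothem 1.2 → ∉ W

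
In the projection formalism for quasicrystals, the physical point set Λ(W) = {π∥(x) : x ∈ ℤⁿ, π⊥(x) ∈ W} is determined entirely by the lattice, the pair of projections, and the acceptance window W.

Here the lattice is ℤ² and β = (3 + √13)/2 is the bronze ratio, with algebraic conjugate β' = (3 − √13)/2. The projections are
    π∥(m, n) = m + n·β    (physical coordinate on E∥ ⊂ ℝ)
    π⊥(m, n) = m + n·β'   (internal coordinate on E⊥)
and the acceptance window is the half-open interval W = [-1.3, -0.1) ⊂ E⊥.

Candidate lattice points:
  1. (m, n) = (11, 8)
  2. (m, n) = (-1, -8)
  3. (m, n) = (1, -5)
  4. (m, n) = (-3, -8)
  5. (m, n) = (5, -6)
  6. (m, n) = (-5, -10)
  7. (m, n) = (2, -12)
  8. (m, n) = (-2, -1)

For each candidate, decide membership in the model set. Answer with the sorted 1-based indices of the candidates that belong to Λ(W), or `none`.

β' = (3−√13)/2 ≈ -0.3028.
#1 (11,8): internal coord 11 + (8)·β' = +8.5778; +8.5778 ∉ [-1.3, -0.1) → out
#2 (-1,-8): internal coord -1 + (-8)·β' = +1.4222; +1.4222 ∉ [-1.3, -0.1) → out
#3 (1,-5): internal coord 1 + (-5)·β' = +2.5139; +2.5139 ∉ [-1.3, -0.1) → out
#4 (-3,-8): internal coord -3 + (-8)·β' = -0.5778; -0.5778 ∈ [-1.3, -0.1) → IN Λ
#5 (5,-6): internal coord 5 + (-6)·β' = +6.8167; +6.8167 ∉ [-1.3, -0.1) → out
#6 (-5,-10): internal coord -5 + (-10)·β' = -1.9722; -1.9722 ∉ [-1.3, -0.1) → out
#7 (2,-12): internal coord 2 + (-12)·β' = +5.6333; +5.6333 ∉ [-1.3, -0.1) → out
#8 (-2,-1): internal coord -2 + (-1)·β' = -1.6972; -1.6972 ∉ [-1.3, -0.1) → out

4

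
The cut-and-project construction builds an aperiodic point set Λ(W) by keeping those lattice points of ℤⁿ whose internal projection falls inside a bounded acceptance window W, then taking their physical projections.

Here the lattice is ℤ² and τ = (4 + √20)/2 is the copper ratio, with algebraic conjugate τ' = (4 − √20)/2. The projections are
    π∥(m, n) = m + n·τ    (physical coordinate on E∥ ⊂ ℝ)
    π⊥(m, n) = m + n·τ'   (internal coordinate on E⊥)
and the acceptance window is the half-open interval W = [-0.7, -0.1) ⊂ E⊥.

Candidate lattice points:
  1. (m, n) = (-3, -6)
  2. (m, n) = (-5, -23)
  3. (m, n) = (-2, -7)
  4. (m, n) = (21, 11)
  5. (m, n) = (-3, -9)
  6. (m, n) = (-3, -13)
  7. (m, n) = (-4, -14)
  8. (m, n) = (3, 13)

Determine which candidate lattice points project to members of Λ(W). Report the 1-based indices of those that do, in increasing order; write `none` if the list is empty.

Numerically τ ≈ 4.2361 and τ' = −1/τ ≈ -0.2361.
#1 (-3,-6): internal coord -3 + (-6)·τ' = -1.5836; -1.5836 ∉ [-0.7, -0.1) → out
#2 (-5,-23): internal coord -5 + (-23)·τ' = +0.4296; +0.4296 ∉ [-0.7, -0.1) → out
#3 (-2,-7): internal coord -2 + (-7)·τ' = -0.3475; -0.3475 ∈ [-0.7, -0.1) → IN Λ
#4 (21,11): internal coord 21 + (11)·τ' = +18.4033; +18.4033 ∉ [-0.7, -0.1) → out
#5 (-3,-9): internal coord -3 + (-9)·τ' = -0.8754; -0.8754 ∉ [-0.7, -0.1) → out
#6 (-3,-13): internal coord -3 + (-13)·τ' = +0.0689; +0.0689 ∉ [-0.7, -0.1) → out
#7 (-4,-14): internal coord -4 + (-14)·τ' = -0.6950; -0.6950 ∈ [-0.7, -0.1) → IN Λ
#8 (3,13): internal coord 3 + (13)·τ' = -0.0689; -0.0689 ∉ [-0.7, -0.1) → out

3, 7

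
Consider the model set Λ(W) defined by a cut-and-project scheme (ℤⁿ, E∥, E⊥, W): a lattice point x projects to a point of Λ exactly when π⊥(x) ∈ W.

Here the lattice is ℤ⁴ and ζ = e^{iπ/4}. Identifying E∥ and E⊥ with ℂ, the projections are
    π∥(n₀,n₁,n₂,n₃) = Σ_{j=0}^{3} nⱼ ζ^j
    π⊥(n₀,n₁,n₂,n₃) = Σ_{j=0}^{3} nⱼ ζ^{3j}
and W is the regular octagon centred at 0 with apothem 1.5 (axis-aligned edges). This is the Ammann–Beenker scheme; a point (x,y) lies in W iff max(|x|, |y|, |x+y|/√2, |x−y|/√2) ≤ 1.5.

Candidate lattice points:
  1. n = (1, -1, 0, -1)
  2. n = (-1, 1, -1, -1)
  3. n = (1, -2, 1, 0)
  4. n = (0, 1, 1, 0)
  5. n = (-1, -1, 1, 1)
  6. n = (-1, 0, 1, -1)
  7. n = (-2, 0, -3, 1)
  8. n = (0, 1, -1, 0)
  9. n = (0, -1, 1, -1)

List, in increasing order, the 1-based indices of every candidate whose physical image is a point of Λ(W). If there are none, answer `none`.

π⊥(n) = n₀ + n₁ζ³ + n₂ζ⁶ + n₃ζ⁹ where ζ = e^{iπ/4}.
#1 (1, -1, 0, -1): internal (1.000000, -1.414214); octagon support 1.707107 vs apothem 1.5 → ∉ W
#2 (-1, 1, -1, -1): internal (-2.414214, 1.000000); octagon support 2.414214 vs apothem 1.5 → ∉ W
#3 (1, -2, 1, 0): internal (2.414214, -2.414214); octagon support 3.414214 vs apothem 1.5 → ∉ W
#4 (0, 1, 1, 0): internal (-0.707107, -0.292893); octagon support 0.707107 vs apothem 1.5 → ∈ W
#5 (-1, -1, 1, 1): internal (0.414214, -1.000000); octagon support 1.000000 vs apothem 1.5 → ∈ W
#6 (-1, 0, 1, -1): internal (-1.707107, -1.707107); octagon support 2.414214 vs apothem 1.5 → ∉ W
#7 (-2, 0, -3, 1): internal (-1.292893, 3.707107); octagon support 3.707107 vs apothem 1.5 → ∉ W
#8 (0, 1, -1, 0): internal (-0.707107, 1.707107); octagon support 1.707107 vs apothem 1.5 → ∉ W
#9 (0, -1, 1, -1): internal (0.000000, -2.414214); octagon support 2.414214 vs apothem 1.5 → ∉ W

4, 5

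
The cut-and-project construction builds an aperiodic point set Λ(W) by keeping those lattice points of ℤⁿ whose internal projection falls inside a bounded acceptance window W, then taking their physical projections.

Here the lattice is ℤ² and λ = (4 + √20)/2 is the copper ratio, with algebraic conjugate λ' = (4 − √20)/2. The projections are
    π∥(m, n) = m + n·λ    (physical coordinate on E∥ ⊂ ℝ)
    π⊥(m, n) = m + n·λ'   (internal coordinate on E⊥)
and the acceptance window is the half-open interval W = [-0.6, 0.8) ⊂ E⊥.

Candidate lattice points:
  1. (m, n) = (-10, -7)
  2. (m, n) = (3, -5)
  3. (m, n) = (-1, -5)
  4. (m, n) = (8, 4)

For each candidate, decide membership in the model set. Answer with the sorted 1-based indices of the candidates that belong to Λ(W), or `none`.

3

Numerically λ ≈ 4.236068 and λ' = −1/λ ≈ -0.236068.
#1 (-10,-7): internal coord -10 + (-7)·λ' = -8.347524; -8.347524 ∉ [-0.6, 0.8) → out
#2 (3,-5): internal coord 3 + (-5)·λ' = +4.180340; +4.180340 ∉ [-0.6, 0.8) → out
#3 (-1,-5): internal coord -1 + (-5)·λ' = +0.180340; +0.180340 ∈ [-0.6, 0.8) → IN Λ
#4 (8,4): internal coord 8 + (4)·λ' = +7.055728; +7.055728 ∉ [-0.6, 0.8) → out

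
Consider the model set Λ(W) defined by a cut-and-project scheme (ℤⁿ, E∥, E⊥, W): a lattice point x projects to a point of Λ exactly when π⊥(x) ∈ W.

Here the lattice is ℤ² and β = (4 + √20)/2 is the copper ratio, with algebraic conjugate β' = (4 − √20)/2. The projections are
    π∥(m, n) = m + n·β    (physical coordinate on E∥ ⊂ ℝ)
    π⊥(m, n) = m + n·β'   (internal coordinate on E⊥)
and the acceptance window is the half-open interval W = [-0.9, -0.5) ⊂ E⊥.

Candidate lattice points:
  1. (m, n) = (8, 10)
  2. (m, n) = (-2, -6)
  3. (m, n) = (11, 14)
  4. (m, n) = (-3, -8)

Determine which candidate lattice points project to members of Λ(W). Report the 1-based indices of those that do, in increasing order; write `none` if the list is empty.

β' = (4−√20)/2 ≈ -0.236068.
candidate 1: (m,n)=(8,10) → π∥ = 8+10·β ≈ 50.360680, π⊥ = 8+10·β' ≈ 5.639320 ∉ [-0.9, -0.5) ⇒ out
candidate 2: (m,n)=(-2,-6) → π∥ = -2-6·β ≈ -27.416408, π⊥ = -2-6·β' ≈ -0.583592 ∈ [-0.9, -0.5) ⇒ IN Λ
candidate 3: (m,n)=(11,14) → π∥ = 11+14·β ≈ 70.304952, π⊥ = 11+14·β' ≈ 7.695048 ∉ [-0.9, -0.5) ⇒ out
candidate 4: (m,n)=(-3,-8) → π∥ = -3-8·β ≈ -36.888544, π⊥ = -3-8·β' ≈ -1.111456 ∉ [-0.9, -0.5) ⇒ out

2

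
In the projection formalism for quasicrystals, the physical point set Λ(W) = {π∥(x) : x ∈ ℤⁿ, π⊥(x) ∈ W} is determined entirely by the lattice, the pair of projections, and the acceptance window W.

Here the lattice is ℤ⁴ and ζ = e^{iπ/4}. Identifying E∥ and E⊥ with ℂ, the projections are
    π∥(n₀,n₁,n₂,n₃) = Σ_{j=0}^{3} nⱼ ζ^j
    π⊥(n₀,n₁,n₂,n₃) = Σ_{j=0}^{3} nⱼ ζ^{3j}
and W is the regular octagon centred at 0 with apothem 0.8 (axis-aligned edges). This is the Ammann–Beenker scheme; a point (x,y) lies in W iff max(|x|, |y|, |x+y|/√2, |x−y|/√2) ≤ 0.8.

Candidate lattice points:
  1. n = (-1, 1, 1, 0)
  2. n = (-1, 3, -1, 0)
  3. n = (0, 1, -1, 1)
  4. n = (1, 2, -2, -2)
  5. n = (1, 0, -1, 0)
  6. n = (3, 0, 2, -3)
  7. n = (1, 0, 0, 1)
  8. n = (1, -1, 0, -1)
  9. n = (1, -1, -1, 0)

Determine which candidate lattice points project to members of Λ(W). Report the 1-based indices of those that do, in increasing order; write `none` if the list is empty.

none

With ζ = e^{iπ/4} the internal vectors are ζ^0,ζ^3,ζ^6,ζ^9.
#1 (-1, 1, 1, 0): internal (-1.70711, -0.29289); octagon support 1.70711 vs apothem 0.8 → ∉ W
#2 (-1, 3, -1, 0): internal (-3.12132, 3.12132); octagon support 4.41421 vs apothem 0.8 → ∉ W
#3 (0, 1, -1, 1): internal (0.00000, 2.41421); octagon support 2.41421 vs apothem 0.8 → ∉ W
#4 (1, 2, -2, -2): internal (-1.82843, 2.00000); octagon support 2.70711 vs apothem 0.8 → ∉ W
#5 (1, 0, -1, 0): internal (1.00000, 1.00000); octagon support 1.41421 vs apothem 0.8 → ∉ W
#6 (3, 0, 2, -3): internal (0.87868, -4.12132); octagon support 4.12132 vs apothem 0.8 → ∉ W
#7 (1, 0, 0, 1): internal (1.70711, 0.70711); octagon support 1.70711 vs apothem 0.8 → ∉ W
#8 (1, -1, 0, -1): internal (1.00000, -1.41421); octagon support 1.70711 vs apothem 0.8 → ∉ W
#9 (1, -1, -1, 0): internal (1.70711, 0.29289); octagon support 1.70711 vs apothem 0.8 → ∉ W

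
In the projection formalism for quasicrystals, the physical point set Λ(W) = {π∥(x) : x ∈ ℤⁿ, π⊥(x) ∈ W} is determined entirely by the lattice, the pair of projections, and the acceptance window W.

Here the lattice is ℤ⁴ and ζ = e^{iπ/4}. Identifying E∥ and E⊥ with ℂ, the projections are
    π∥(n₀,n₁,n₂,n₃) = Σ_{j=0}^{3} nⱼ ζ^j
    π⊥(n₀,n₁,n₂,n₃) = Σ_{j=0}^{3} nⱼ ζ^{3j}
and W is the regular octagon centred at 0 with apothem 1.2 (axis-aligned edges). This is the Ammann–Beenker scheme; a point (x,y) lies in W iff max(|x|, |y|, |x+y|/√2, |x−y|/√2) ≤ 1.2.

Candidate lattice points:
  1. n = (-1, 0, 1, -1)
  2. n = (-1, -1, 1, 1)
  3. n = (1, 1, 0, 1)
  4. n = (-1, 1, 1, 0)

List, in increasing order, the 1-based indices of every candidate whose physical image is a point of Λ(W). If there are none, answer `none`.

2

Internal map: ζ^{3j} for j=0..3 gives (1,0), (−√2/2,√2/2), (0,−1), (√2/2,√2/2).
candidate 1: n = (-1, 0, 1, -1) → π⊥ ≈ (-1.7071, -1.7071); max(|x|,|y|,|x±y|/√2) = 2.4142 > 1.2 ⇒ ∉ W
candidate 2: n = (-1, -1, 1, 1) → π⊥ ≈ (+0.4142, -1.0000); max(|x|,|y|,|x±y|/√2) = 1.0000 ≤ 1.2 ⇒ ∈ W
candidate 3: n = (1, 1, 0, 1) → π⊥ ≈ (+1.0000, +1.4142); max(|x|,|y|,|x±y|/√2) = 1.7071 > 1.2 ⇒ ∉ W
candidate 4: n = (-1, 1, 1, 0) → π⊥ ≈ (-1.7071, -0.2929); max(|x|,|y|,|x±y|/√2) = 1.7071 > 1.2 ⇒ ∉ W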